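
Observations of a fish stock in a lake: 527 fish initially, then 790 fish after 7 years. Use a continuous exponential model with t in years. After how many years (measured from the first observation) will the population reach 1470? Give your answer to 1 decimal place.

t ≈ 17.7 years

r = ln(790/527) / 7 ≈ 0.057833 per year
t = ln(1470/527) / r = 1.02582 / 0.057833 ≈ 17.738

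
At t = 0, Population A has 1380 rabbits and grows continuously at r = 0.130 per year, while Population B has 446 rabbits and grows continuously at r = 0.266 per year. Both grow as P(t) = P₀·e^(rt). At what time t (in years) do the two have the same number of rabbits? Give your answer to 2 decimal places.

1380·e^(0.13t) = 446·e^(0.266t)
1380/446 = e^((0.266 − 0.13)t) → ln(3.09417) = 0.136·t
t = 1.12952 / 0.136

t ≈ 8.31 years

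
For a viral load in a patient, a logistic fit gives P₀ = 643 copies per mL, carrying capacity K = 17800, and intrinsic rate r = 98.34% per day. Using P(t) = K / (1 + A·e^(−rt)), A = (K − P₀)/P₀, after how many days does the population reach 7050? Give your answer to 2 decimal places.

t ≈ 2.91 days

A = (17800 − 643)/643 = 26.68274
7050 = 17800/(1 + 26.68274·e^(−0.9834t)) → 1 + 26.68274·e^(−0.9834t) = 2.52482
e^(−0.9834t) = 0.057146 → t = ln(17.49891)/0.9834 = 2.86214/0.9834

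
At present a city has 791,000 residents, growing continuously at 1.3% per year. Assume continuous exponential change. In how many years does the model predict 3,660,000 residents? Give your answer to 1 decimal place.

3660000 = 791000 · e^(0.013·t)
t = ln(3660000/791000) / 0.013 = ln(4.62705) / 0.013 = 1.53192 / 0.013

t ≈ 117.8 years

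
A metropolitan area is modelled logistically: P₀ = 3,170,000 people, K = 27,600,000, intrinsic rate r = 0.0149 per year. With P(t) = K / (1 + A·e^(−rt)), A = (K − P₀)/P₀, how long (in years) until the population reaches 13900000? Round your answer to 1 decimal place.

A = (27600000 − 3170000)/3170000 = 7.70662
13900000 = 27600000/(1 + 7.70662·e^(−0.0149t)) → 1 + 7.70662·e^(−0.0149t) = 1.98561
e^(−0.0149t) = 0.127891 → t = ln(7.81913)/0.0149 = 2.05657/0.0149

t ≈ 138.0 years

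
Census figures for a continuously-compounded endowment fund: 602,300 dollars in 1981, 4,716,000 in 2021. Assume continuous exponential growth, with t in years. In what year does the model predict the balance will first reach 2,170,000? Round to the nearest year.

r = ln(4716000/602300) / 40 = 2.05796/40 ≈ 0.051449 per year
t = ln(2170000/602300) / r = 1.28173/0.051449 ≈ 24.91 years after 1981

year 2006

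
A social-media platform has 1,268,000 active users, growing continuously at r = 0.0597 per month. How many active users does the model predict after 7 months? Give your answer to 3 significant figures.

≈ 1,930,000 active users

P(7) = 1268000 · e^(0.0597·7) = 1268000 · e^(0.4179)
= 1268000 · 1.51877 ≈ 1925798.83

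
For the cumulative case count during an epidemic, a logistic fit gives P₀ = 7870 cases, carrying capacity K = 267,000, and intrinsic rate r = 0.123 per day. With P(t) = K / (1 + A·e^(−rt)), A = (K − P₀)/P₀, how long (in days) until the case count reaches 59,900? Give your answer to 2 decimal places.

A = (267000 − 7870)/7870 = 32.9263
59900 = 267000/(1 + 32.9263·e^(−0.123t)) → 1 + 32.9263·e^(−0.123t) = 4.45743
e^(−0.123t) = 0.105005 → t = ln(9.52335)/0.123 = 2.25375/0.123

t ≈ 18.32 days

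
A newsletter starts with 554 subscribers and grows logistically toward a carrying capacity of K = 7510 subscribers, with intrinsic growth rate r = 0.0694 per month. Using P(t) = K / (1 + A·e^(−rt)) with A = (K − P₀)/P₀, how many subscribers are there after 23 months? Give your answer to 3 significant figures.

A = (7510 − 554)/554 = 12.55596
P(23) = 7510 / (1 + 12.55596·e^(−0.0694·23)) = 7510 / (1 + 12.55596·0.202665)
= 7510 / 3.54466 ≈ 2118.68

≈ 2,120 subscribers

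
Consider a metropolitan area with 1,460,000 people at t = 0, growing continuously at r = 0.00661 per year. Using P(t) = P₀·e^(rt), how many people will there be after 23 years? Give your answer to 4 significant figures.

P(23) = 1460000 · e^(0.00661·23) = 1460000 · e^(0.15203)
= 1460000 · 1.1642 ≈ 1699724.94

≈ 1,700,000 people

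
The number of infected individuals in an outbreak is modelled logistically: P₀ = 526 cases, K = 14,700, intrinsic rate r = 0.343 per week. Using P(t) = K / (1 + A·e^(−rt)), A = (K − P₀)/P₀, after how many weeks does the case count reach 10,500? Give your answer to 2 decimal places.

t ≈ 12.27 weeks

A = (14700 − 526)/526 = 26.94677
10500 = 14700/(1 + 26.94677·e^(−0.343t)) → 1 + 26.94677·e^(−0.343t) = 1.4
e^(−0.343t) = 0.014844 → t = ln(67.36692)/0.343 = 4.21015/0.343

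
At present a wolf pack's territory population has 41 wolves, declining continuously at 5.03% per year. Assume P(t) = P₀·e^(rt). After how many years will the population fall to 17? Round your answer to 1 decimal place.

17 = 41 · e^(-0.0503·t)
t = ln(17/41) / -0.0503 = ln(0.41463) / -0.0503 = -0.88036 / -0.0503

t ≈ 17.5 years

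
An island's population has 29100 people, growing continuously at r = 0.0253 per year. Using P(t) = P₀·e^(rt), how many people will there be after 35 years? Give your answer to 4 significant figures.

P(35) = 29100 · e^(0.0253·35) = 29100 · e^(0.8855)
= 29100 · 2.4242 ≈ 70544.11

≈ 70,540 people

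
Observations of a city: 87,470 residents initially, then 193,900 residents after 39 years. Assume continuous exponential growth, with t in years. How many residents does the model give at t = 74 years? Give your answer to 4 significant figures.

≈ 396,100 residents

r = ln(193900/87470) / 39 ≈ 0.020411 per year
P(74) = 87470 · e^(0.020411·74) = 87470 · 4.52876 ≈ 396130.39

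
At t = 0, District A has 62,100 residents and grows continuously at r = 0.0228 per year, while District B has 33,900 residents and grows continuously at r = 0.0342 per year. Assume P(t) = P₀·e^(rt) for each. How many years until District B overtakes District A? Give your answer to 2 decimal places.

t ≈ 53.10 years

62100·e^(0.0228t) = 33900·e^(0.0342t)
62100/33900 = e^((0.0342 − 0.0228)t) → ln(1.83186) = 0.0114·t
t = 0.60533 / 0.0114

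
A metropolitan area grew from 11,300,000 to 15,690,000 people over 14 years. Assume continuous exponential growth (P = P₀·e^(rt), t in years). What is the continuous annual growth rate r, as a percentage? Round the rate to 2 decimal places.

r ≈ 2.34% per year

15690000 = 11300000 · e^(r·14)
e^(14r) = 15690000/11300000 = 1.3885
r = ln(1.3885) / 14 = 0.32822 / 14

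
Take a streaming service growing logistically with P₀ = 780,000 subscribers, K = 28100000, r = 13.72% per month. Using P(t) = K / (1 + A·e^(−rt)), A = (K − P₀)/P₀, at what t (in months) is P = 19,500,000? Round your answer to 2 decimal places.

A = (28100000 − 780000)/780000 = 35.02564
19500000 = 28100000/(1 + 35.02564·e^(−0.1372t)) → 1 + 35.02564·e^(−0.1372t) = 1.44103
e^(−0.1372t) = 0.012592 → t = ln(79.4186)/0.1372 = 4.37473/0.1372

t ≈ 31.89 months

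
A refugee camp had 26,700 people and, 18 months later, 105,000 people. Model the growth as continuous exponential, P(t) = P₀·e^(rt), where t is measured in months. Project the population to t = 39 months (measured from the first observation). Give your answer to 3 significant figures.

≈ 519,000 people

r = ln(105000/26700) / 18 ≈ 0.076072 per month
P(39) = 26700 · e^(0.076072·39) = 26700 · 19.42983 ≈ 518776.56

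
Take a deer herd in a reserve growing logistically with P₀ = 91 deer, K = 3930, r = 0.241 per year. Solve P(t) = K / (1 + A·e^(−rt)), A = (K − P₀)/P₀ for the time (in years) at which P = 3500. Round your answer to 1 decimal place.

t ≈ 24.2 years

A = (3930 − 91)/91 = 42.18681
3500 = 3930/(1 + 42.18681·e^(−0.241t)) → 1 + 42.18681·e^(−0.241t) = 1.12286
e^(−0.241t) = 0.002912 → t = ln(343.38104)/0.241 = 5.83884/0.241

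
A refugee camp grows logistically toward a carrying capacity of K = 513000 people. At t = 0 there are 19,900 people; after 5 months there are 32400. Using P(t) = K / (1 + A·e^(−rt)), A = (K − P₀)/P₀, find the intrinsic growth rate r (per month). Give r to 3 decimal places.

r ≈ 0.103 per month

A = (513000 − 19900)/19900 = 24.77889
32400 = 513000/(1 + 24.77889·e^(−r·5)) → e^(−5r) = (15.83333 − 1)/24.77889 = 0.598628
r = −ln(0.598628)/5 = 0.51312/5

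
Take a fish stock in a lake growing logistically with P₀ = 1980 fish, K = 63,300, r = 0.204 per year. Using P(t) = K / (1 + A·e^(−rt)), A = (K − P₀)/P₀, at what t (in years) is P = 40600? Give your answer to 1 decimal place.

A = (63300 − 1980)/1980 = 30.9697
40600 = 63300/(1 + 30.9697·e^(−0.204t)) → 1 + 30.9697·e^(−0.204t) = 1.55911
e^(−0.204t) = 0.018054 → t = ln(55.39074)/0.204 = 4.01441/0.204

t ≈ 19.7 years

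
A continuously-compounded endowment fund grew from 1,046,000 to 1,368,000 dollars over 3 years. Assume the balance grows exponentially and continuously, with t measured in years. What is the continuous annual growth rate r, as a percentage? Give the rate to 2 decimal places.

r ≈ 8.95% per year

1368000 = 1046000 · e^(r·3)
e^(3r) = 1368000/1046000 = 1.30784
r = ln(1.30784) / 3 = 0.26838 / 3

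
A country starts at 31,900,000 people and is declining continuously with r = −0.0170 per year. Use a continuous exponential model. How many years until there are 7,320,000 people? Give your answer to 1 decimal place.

t ≈ 86.6 years

7320000 = 31900000 · e^(-0.017·t)
t = ln(7320000/31900000) / -0.017 = ln(0.22947) / -0.017 = -1.472 / -0.017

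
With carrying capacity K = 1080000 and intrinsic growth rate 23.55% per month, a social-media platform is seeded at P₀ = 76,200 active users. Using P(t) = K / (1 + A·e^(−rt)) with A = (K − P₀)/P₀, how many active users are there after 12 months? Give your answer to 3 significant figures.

≈ 607,000 active users

A = (1080000 − 76200)/76200 = 13.17323
P(12) = 1080000 / (1 + 13.17323·e^(−0.2355·12)) = 1080000 / (1 + 13.17323·0.059249)
= 1080000 / 1.78051 ≈ 606569.29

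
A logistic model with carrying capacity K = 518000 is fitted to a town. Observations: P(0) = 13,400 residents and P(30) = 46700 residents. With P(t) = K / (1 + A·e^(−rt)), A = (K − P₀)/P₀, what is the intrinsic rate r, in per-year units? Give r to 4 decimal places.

r ≈ 0.0439 per year

A = (518000 − 13400)/13400 = 37.65672
46700 = 518000/(1 + 37.65672·e^(−r·30)) → e^(−30r) = (11.09208 − 1)/37.65672 = 0.268002
r = −ln(0.268002)/30 = 1.31676/30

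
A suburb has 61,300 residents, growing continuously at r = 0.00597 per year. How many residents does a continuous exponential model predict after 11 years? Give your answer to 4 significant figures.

P(11) = 61300 · e^(0.00597·11) = 61300 · e^(0.06567)
= 61300 · 1.06787 ≈ 65460.69

≈ 65,460 residents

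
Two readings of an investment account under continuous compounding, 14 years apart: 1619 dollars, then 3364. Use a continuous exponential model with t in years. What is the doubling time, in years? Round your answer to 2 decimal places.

doubling time ≈ 13.27 years

r = ln(3364/1619) / 14 = ln(2.07783) / 14 ≈ 0.052237 per year
doubling time = ln 2 / |r| = 0.69315 / 0.052237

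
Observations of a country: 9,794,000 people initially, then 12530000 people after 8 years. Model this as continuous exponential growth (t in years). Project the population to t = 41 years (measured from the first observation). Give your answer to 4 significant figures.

≈ 34,620,000 people

r = ln(12530000/9794000) / 8 ≈ 0.030794 per year
P(41) = 9794000 · e^(0.030794·41) = 9794000 · 3.53451 ≈ 34616952.14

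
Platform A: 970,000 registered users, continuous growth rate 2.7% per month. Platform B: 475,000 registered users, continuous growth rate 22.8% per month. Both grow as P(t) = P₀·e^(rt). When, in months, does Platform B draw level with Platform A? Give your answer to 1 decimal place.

970000·e^(0.027t) = 475000·e^(0.228t)
970000/475000 = e^((0.228 − 0.027)t) → ln(2.04211) = 0.201·t
t = 0.71398 / 0.201

t ≈ 3.6 months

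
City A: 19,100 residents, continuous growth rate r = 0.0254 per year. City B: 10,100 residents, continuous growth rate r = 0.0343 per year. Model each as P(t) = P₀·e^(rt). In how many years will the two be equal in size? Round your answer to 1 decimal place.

t ≈ 71.6 years

19100·e^(0.0254t) = 10100·e^(0.0343t)
19100/10100 = e^((0.0343 − 0.0254)t) → ln(1.89109) = 0.0089·t
t = 0.63715 / 0.0089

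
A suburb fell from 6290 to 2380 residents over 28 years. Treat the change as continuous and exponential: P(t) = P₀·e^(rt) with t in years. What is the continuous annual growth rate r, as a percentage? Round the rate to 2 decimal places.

2380 = 6290 · e^(r·28)
e^(28r) = 2380/6290 = 0.37838
r = ln(0.37838) / 28 = -0.97186 / 28

r ≈ -3.47% per year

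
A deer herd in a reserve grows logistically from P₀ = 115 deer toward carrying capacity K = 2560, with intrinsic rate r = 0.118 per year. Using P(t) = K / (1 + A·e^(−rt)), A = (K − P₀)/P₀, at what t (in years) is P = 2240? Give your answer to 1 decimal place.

t ≈ 42.4 years

A = (2560 − 115)/115 = 21.26087
2240 = 2560/(1 + 21.26087·e^(−0.118t)) → 1 + 21.26087·e^(−0.118t) = 1.14286
e^(−0.118t) = 0.006719 → t = ln(148.82609)/0.118 = 5.00278/0.118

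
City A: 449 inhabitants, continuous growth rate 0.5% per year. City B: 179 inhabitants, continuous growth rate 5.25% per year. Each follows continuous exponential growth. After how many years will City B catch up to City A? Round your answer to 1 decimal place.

449·e^(0.005t) = 179·e^(0.0525t)
449/179 = e^((0.0525 − 0.005)t) → ln(2.50838) = 0.0475·t
t = 0.91964 / 0.0475

t ≈ 19.4 years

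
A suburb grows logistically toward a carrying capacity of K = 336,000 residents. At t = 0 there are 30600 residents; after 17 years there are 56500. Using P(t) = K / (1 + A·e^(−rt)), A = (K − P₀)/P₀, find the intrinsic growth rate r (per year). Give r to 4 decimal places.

A = (336000 − 30600)/30600 = 9.98039
56500 = 336000/(1 + 9.98039·e^(−r·17)) → e^(−17r) = (5.9469 − 1)/9.98039 = 0.495662
r = −ln(0.495662)/17 = 0.70186/17

r ≈ 0.0413 per year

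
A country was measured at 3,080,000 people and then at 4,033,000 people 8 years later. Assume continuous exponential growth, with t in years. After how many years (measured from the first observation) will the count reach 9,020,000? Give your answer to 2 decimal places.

t ≈ 31.89 years

r = ln(4033000/3080000) / 8 ≈ 0.033698 per year
t = ln(9020000/3080000) / r = 1.07451 / 0.033698 ≈ 31.887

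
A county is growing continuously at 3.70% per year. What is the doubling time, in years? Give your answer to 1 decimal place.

doubling time = ln(2) / |r| = 0.69315 / 0.037

doubling time ≈ 18.7 years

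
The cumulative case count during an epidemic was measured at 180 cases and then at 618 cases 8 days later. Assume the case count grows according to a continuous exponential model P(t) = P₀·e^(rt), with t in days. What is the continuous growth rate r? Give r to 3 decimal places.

618 = 180 · e^(r·8)
e^(8r) = 618/180 = 3.43333
r = ln(3.43333) / 8 = 1.23353 / 8

r ≈ 0.154 per day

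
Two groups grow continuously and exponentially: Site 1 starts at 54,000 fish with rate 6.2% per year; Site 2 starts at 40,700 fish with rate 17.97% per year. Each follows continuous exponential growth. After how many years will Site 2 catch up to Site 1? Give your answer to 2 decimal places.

t ≈ 2.40 years

54000·e^(0.062t) = 40700·e^(0.1797t)
54000/40700 = e^((0.1797 − 0.062)t) → ln(1.32678) = 0.1177·t
t = 0.28276 / 0.1177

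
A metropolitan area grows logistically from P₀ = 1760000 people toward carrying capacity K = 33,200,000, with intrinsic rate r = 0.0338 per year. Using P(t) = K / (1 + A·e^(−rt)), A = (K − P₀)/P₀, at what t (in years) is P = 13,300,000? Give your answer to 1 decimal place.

t ≈ 73.4 years

A = (33200000 − 1760000)/1760000 = 17.86364
13300000 = 33200000/(1 + 17.86364·e^(−0.0338t)) → 1 + 17.86364·e^(−0.0338t) = 2.49624
e^(−0.0338t) = 0.083759 → t = ln(11.93901)/0.0338 = 2.47981/0.0338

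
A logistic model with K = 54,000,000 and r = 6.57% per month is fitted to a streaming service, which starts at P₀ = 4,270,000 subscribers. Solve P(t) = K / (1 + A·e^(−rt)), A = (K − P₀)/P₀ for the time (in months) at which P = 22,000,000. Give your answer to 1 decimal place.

t ≈ 31.7 months

A = (54000000 − 4270000)/4270000 = 11.64637
22000000 = 54000000/(1 + 11.64637·e^(−0.0657t)) → 1 + 11.64637·e^(−0.0657t) = 2.45455
e^(−0.0657t) = 0.124893 → t = ln(8.00688)/0.0657 = 2.0803/0.0657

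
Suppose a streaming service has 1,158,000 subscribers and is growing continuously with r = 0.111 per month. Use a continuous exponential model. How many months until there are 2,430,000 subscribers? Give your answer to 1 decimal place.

t ≈ 6.7 months

2430000 = 1158000 · e^(0.111·t)
t = ln(2430000/1158000) / 0.111 = ln(2.09845) / 0.111 = 0.7412 / 0.111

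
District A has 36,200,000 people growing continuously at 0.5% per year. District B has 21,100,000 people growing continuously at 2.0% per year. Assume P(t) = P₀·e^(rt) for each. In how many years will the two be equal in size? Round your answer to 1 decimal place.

t ≈ 36.0 years

36200000·e^(0.005t) = 21100000·e^(0.02t)
36200000/21100000 = e^((0.02 − 0.005)t) → ln(1.71564) = 0.015·t
t = 0.53979 / 0.015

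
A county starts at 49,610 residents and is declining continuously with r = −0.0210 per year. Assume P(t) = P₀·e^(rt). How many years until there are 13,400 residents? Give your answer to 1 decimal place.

13400 = 49610 · e^(-0.021·t)
t = ln(13400/49610) / -0.021 = ln(0.27011) / -0.021 = -1.30894 / -0.021

t ≈ 62.3 years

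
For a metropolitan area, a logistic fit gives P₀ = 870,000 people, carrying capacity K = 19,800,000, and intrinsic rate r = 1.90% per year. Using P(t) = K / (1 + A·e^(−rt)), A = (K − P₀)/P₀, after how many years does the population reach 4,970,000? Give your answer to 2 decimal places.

A = (19800000 − 870000)/870000 = 21.75862
4970000 = 19800000/(1 + 21.75862·e^(−0.019t)) → 1 + 21.75862·e^(−0.019t) = 3.9839
e^(−0.019t) = 0.137137 → t = ln(7.292)/0.019 = 1.98678/0.019

t ≈ 104.57 years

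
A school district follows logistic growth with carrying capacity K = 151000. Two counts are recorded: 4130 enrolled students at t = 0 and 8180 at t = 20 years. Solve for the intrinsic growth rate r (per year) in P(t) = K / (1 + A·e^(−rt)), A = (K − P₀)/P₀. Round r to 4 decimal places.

r ≈ 0.0356 per year

A = (151000 − 4130)/4130 = 35.56174
8180 = 151000/(1 + 35.56174·e^(−r·20)) → e^(−20r) = (18.45966 − 1)/35.56174 = 0.490967
r = −ln(0.490967)/20 = 0.71138/20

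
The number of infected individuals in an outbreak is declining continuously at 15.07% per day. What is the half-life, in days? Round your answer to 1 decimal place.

half-life = ln(2) / |r| = 0.69315 / 0.1507

half-life ≈ 4.6 days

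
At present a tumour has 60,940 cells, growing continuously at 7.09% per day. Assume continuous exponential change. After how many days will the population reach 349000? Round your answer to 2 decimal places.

t ≈ 24.61 days

349000 = 60940 · e^(0.0709·t)
t = ln(349000/60940) / 0.0709 = ln(5.72694) / 0.0709 = 1.74518 / 0.0709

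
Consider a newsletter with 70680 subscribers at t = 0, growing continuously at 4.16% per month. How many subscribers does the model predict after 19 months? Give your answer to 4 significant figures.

≈ 155,800 subscribers

P(19) = 70680 · e^(0.0416·19) = 70680 · e^(0.7904)
= 70680 · 2.20428 ≈ 155798.37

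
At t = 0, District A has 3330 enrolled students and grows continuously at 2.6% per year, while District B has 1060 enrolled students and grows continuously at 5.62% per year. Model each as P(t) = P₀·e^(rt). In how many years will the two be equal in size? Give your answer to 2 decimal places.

3330·e^(0.026t) = 1060·e^(0.0562t)
3330/1060 = e^((0.0562 − 0.026)t) → ln(3.14151) = 0.0302·t
t = 1.1447 / 0.0302

t ≈ 37.90 years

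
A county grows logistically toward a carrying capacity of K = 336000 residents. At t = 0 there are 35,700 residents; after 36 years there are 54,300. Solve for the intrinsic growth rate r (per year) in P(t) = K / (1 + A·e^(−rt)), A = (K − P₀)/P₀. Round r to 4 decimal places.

r ≈ 0.0134 per year

A = (336000 − 35700)/35700 = 8.41176
54300 = 336000/(1 + 8.41176·e^(−r·36)) → e^(−36r) = (6.18785 − 1)/8.41176 = 0.616737
r = −ln(0.616737)/36 = 0.48331/36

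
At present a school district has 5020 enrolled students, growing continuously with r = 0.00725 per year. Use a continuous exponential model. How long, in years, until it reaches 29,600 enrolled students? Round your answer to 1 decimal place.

29600 = 5020 · e^(0.00725·t)
t = ln(29600/5020) / 0.00725 = ln(5.89641) / 0.00725 = 1.77434 / 0.00725

t ≈ 244.7 years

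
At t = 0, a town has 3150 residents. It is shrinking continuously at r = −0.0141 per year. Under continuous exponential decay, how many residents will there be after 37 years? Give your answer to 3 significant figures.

P(37) = 3150 · e^(-0.0141·37) = 3150 · e^(-0.5217)
= 3150 · 0.59351 ≈ 1869.56

≈ 1,870 residents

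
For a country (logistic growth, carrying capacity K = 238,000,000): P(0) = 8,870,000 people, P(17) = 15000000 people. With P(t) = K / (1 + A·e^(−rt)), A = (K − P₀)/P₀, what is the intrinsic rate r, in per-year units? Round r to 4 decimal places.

A = (238000000 − 8870000)/8870000 = 25.83202
15000000 = 238000000/(1 + 25.83202·e^(−r·17)) → e^(−17r) = (15.86667 − 1)/25.83202 = 0.575513
r = −ln(0.575513)/17 = 0.55249/17

r ≈ 0.0325 per year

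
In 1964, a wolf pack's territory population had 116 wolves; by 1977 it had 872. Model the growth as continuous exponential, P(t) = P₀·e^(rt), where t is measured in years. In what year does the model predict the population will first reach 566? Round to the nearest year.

r = ln(872/116) / 13 = 2.0172/13 ≈ 0.155169 per year
t = ln(566/116) / r = 1.585/0.155169 ≈ 10.21 years after 1964

year 1974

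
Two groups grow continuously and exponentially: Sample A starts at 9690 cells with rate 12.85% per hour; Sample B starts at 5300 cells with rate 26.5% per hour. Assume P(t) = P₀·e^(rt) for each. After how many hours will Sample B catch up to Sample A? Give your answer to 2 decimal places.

9690·e^(0.1285t) = 5300·e^(0.265t)
9690/5300 = e^((0.265 − 0.1285)t) → ln(1.8283) = 0.1365·t
t = 0.60339 / 0.1365

t ≈ 4.42 hours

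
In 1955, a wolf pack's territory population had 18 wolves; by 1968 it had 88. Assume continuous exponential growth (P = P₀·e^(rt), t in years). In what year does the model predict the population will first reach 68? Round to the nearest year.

year 1966

r = ln(88/18) / 13 = 1.58697/13 ≈ 0.122074 per year
t = ln(68/18) / r = 1.32914/0.122074 ≈ 10.89 years after 1955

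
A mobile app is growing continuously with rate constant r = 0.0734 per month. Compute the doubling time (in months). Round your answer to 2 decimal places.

doubling time = ln(2) / |r| = 0.69315 / 0.0734

doubling time ≈ 9.44 months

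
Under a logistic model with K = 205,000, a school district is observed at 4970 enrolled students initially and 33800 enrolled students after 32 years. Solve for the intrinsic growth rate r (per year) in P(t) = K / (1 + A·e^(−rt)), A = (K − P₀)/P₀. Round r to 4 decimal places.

A = (205000 − 4970)/4970 = 40.24748
33800 = 205000/(1 + 40.24748·e^(−r·32)) → e^(−32r) = (6.06509 − 1)/40.24748 = 0.125849
r = −ln(0.125849)/32 = 2.07268/32

r ≈ 0.0648 per year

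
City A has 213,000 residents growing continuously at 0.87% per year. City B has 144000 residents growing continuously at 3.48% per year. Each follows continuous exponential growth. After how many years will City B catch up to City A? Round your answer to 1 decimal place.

213000·e^(0.0087t) = 144000·e^(0.0348t)
213000/144000 = e^((0.0348 − 0.0087)t) → ln(1.47917) = 0.0261·t
t = 0.39148 / 0.0261

t ≈ 15.0 years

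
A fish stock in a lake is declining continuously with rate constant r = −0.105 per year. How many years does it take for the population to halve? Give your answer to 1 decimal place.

half-life ≈ 6.6 years

half-life = ln(2) / |r| = 0.69315 / 0.105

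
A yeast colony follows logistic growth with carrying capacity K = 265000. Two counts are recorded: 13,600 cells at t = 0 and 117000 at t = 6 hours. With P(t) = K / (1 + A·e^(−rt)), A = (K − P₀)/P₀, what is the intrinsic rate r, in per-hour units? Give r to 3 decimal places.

r ≈ 0.447 per hour

A = (265000 − 13600)/13600 = 18.48529
117000 = 265000/(1 + 18.48529·e^(−r·6)) → e^(−6r) = (2.26496 − 1)/18.48529 = 0.06843
r = −ln(0.06843)/6 = 2.68194/6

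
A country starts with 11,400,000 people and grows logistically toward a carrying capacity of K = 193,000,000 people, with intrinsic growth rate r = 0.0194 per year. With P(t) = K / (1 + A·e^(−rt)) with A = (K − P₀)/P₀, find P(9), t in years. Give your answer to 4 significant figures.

A = (193000000 − 11400000)/11400000 = 15.92982
P(9) = 193000000 / (1 + 15.92982·e^(−0.0194·9)) = 193000000 / (1 + 15.92982·0.839793)
= 193000000 / 14.37775 ≈ 13423516.09

≈ 13,420,000 people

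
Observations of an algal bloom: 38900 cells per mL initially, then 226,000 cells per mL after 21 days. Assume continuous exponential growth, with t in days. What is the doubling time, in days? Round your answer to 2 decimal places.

r = ln(226000/38900) / 21 = ln(5.80977) / 21 ≈ 0.083788 per day
doubling time = ln 2 / |r| = 0.69315 / 0.083788

doubling time ≈ 8.27 days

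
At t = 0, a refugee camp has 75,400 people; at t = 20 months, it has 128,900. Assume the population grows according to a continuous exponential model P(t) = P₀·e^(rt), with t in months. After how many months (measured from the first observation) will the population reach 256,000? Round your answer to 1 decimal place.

t ≈ 45.6 months

r = ln(128900/75400) / 20 ≈ 0.026811 per month
t = ln(256000/75400) / r = 1.22237 / 0.026811 ≈ 45.591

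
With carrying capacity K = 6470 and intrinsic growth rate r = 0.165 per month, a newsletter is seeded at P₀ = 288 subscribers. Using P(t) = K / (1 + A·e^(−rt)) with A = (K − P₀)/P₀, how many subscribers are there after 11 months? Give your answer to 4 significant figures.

≈ 1,439 subscribers

A = (6470 − 288)/288 = 21.46528
P(11) = 6470 / (1 + 21.46528·e^(−0.165·11)) = 6470 / (1 + 21.46528·0.162838)
= 6470 / 4.49536 ≈ 1439.26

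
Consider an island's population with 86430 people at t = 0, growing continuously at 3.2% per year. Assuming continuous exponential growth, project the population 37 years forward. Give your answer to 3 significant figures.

P(37) = 86430 · e^(0.032·37) = 86430 · e^(1.184)
= 86430 · 3.26742 ≈ 282402.92

≈ 282,000 people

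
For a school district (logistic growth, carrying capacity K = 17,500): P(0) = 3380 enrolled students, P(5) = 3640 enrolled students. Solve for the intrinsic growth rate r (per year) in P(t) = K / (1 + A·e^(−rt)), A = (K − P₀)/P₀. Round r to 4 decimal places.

r ≈ 0.0185 per year

A = (17500 − 3380)/3380 = 4.17751
3640 = 17500/(1 + 4.17751·e^(−r·5)) → e^(−5r) = (4.80769 − 1)/4.17751 = 0.911473
r = −ln(0.911473)/5 = 0.09269/5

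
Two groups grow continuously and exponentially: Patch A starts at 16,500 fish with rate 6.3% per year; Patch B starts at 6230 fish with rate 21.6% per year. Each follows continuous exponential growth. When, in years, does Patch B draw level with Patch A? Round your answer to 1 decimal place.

t ≈ 6.4 years

16500·e^(0.063t) = 6230·e^(0.216t)
16500/6230 = e^((0.216 − 0.063)t) → ln(2.64848) = 0.153·t
t = 0.97398 / 0.153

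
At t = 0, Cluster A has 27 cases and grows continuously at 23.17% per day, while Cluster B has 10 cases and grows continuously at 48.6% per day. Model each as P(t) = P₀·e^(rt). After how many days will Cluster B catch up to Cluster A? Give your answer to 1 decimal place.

t ≈ 3.9 days

27·e^(0.2317t) = 10·e^(0.486t)
27/10 = e^((0.486 − 0.2317)t) → ln(2.7) = 0.2543·t
t = 0.99325 / 0.2543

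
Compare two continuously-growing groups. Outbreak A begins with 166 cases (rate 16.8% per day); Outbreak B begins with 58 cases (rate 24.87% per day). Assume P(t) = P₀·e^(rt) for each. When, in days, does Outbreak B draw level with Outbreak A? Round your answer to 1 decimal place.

t ≈ 13.0 days

166·e^(0.168t) = 58·e^(0.2487t)
166/58 = e^((0.2487 − 0.168)t) → ln(2.86207) = 0.0807·t
t = 1.05154 / 0.0807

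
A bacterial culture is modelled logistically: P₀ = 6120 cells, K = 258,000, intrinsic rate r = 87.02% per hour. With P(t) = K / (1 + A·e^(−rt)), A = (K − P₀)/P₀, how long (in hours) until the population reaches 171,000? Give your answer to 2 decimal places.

A = (258000 − 6120)/6120 = 41.15686
171000 = 258000/(1 + 41.15686·e^(−0.8702t)) → 1 + 41.15686·e^(−0.8702t) = 1.50877
e^(−0.8702t) = 0.012362 → t = ln(80.89452)/0.8702 = 4.39315/0.8702

t ≈ 5.05 hours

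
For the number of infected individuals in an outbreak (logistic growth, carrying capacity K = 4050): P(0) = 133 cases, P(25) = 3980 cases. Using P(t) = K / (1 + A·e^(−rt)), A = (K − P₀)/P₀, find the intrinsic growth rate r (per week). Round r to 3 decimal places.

A = (4050 − 133)/133 = 29.45113
3980 = 4050/(1 + 29.45113·e^(−r·25)) → e^(−25r) = (1.01759 − 1)/29.45113 = 0.000597
r = −ln(0.000597)/25 = 7.42327/25

r ≈ 0.297 per week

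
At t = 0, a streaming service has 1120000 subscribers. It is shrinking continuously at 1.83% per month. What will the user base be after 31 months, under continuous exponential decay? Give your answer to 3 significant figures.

P(31) = 1120000 · e^(-0.0183·31) = 1120000 · e^(-0.5673)
= 1120000 · 0.56705 ≈ 635100.95

≈ 635,000 subscribers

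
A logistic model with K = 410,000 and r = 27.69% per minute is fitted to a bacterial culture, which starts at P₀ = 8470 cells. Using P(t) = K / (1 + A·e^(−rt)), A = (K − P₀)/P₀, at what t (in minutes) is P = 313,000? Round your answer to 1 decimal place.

t ≈ 18.2 minutes

A = (410000 − 8470)/8470 = 47.40614
313000 = 410000/(1 + 47.40614·e^(−0.2769t)) → 1 + 47.40614·e^(−0.2769t) = 1.3099
e^(−0.2769t) = 0.006537 → t = ln(152.97033)/0.2769 = 5.03024/0.2769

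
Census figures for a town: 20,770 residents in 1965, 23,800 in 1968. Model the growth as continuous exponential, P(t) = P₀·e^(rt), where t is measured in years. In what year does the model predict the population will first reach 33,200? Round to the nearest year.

r = ln(23800/20770) / 3 = 0.13618/3 ≈ 0.045392 per year
t = ln(33200/20770) / r = 0.46904/0.045392 ≈ 10.33 years after 1965

year 1975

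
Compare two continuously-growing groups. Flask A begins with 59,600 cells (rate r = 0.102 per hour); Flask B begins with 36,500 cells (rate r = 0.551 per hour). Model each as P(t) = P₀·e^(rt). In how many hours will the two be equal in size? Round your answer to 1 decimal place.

59600·e^(0.102t) = 36500·e^(0.551t)
59600/36500 = e^((0.551 − 0.102)t) → ln(1.63288) = 0.449·t
t = 0.49034 / 0.449

t ≈ 1.1 hours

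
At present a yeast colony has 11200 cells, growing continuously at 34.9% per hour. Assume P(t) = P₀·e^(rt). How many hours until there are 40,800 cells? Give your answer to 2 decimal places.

t ≈ 3.70 hours

40800 = 11200 · e^(0.349·t)
t = ln(40800/11200) / 0.349 = ln(3.64286) / 0.349 = 1.29277 / 0.349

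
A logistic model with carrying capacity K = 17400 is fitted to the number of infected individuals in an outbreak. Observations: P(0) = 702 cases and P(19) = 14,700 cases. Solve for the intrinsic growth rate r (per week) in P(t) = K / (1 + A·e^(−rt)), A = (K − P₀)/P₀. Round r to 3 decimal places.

r ≈ 0.256 per week

A = (17400 − 702)/702 = 23.78632
14700 = 17400/(1 + 23.78632·e^(−r·19)) → e^(−19r) = (1.18367 − 1)/23.78632 = 0.007722
r = −ln(0.007722)/19 = 4.86371/19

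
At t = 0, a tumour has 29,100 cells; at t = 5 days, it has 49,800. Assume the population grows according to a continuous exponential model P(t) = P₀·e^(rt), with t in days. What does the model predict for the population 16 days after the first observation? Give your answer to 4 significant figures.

r = ln(49800/29100) / 5 ≈ 0.107455 per day
P(16) = 29100 · e^(0.107455·16) = 29100 · 5.58054 ≈ 162393.75

≈ 162,400 cells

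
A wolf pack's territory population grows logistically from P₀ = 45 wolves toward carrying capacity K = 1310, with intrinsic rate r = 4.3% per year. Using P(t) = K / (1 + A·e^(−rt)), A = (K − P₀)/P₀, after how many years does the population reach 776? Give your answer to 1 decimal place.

A = (1310 − 45)/45 = 28.11111
776 = 1310/(1 + 28.11111·e^(−0.043t)) → 1 + 28.11111·e^(−0.043t) = 1.68814
e^(−0.043t) = 0.024479 → t = ln(40.8506)/0.043 = 3.70992/0.043

t ≈ 86.3 years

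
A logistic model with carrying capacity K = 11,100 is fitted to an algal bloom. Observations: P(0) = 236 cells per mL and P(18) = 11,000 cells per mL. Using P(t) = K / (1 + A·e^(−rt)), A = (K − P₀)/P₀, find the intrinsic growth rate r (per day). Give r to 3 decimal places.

A = (11100 − 236)/236 = 46.0339
11000 = 11100/(1 + 46.0339·e^(−r·18)) → e^(−18r) = (1.00909 − 1)/46.0339 = 0.000197
r = −ln(0.000197)/18 = 8.52986/18

r ≈ 0.474 per day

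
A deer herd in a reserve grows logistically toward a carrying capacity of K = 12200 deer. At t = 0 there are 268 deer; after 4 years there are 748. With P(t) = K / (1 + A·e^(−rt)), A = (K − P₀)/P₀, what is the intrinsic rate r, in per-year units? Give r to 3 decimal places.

A = (12200 − 268)/268 = 44.52239
748 = 12200/(1 + 44.52239·e^(−r·4)) → e^(−4r) = (16.31016 − 1)/44.52239 = 0.343876
r = −ln(0.343876)/4 = 1.06748/4

r ≈ 0.267 per year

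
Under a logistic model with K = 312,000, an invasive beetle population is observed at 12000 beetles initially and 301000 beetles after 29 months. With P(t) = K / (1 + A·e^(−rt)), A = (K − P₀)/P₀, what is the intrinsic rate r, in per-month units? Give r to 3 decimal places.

A = (312000 − 12000)/12000 = 25
301000 = 312000/(1 + 25·e^(−r·29)) → e^(−29r) = (1.03654 − 1)/25 = 0.001462
r = −ln(0.001462)/29 = 6.52809/29

r ≈ 0.225 per month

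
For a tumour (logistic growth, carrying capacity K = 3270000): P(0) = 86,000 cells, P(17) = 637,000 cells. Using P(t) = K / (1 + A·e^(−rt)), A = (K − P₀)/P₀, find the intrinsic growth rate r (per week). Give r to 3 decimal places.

r ≈ 0.129 per week

A = (3270000 − 86000)/86000 = 37.02326
637000 = 3270000/(1 + 37.02326·e^(−r·17)) → e^(−17r) = (5.13344 − 1)/37.02326 = 0.111644
r = −ln(0.111644)/17 = 2.19244/17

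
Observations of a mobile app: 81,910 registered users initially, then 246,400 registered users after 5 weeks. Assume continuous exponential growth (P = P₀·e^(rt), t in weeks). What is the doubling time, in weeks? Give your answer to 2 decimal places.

doubling time ≈ 3.15 weeks

r = ln(246400/81910) / 5 = ln(3.00818) / 5 ≈ 0.220267 per week
doubling time = ln 2 / |r| = 0.69315 / 0.220267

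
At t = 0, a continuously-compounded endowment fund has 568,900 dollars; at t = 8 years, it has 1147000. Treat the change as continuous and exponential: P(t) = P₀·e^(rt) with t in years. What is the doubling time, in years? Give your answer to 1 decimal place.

doubling time ≈ 7.9 years

r = ln(1147000/568900) / 8 = ln(2.01617) / 8 ≈ 0.08765 per year
doubling time = ln 2 / |r| = 0.69315 / 0.08765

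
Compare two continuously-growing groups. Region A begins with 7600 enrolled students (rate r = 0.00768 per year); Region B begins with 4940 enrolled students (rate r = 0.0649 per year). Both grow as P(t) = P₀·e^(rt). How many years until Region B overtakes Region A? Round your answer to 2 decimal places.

t ≈ 7.53 years

7600·e^(0.00768t) = 4940·e^(0.0649t)
7600/4940 = e^((0.0649 − 0.00768)t) → ln(1.53846) = 0.05722·t
t = 0.43078 / 0.05722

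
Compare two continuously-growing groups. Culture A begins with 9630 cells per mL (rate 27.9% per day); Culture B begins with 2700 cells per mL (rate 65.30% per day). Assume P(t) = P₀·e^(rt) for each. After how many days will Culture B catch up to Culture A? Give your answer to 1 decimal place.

t ≈ 3.4 days

9630·e^(0.279t) = 2700·e^(0.653t)
9630/2700 = e^((0.653 − 0.279)t) → ln(3.56667) = 0.374·t
t = 1.27163 / 0.374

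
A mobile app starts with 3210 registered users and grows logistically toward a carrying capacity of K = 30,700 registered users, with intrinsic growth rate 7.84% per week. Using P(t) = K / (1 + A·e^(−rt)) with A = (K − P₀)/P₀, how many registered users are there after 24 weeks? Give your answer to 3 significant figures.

≈ 13,300 registered users

A = (30700 − 3210)/3210 = 8.56386
P(24) = 30700 / (1 + 8.56386·e^(−0.0784·24)) = 30700 / (1 + 8.56386·0.152346)
= 30700 / 2.30467 ≈ 13320.77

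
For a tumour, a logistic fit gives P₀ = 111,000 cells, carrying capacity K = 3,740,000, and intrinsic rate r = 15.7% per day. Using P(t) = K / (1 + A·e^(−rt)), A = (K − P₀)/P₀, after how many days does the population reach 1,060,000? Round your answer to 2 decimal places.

A = (3740000 − 111000)/111000 = 32.69369
1060000 = 3740000/(1 + 32.69369·e^(−0.157t)) → 1 + 32.69369·e^(−0.157t) = 3.5283
e^(−0.157t) = 0.077333 → t = ln(12.93109)/0.157 = 2.55963/0.157

t ≈ 16.30 days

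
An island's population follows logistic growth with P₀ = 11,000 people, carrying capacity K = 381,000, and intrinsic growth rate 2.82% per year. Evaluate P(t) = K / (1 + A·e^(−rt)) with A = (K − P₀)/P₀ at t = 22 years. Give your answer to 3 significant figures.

≈ 20,000 people

A = (381000 − 11000)/11000 = 33.63636
P(22) = 381000 / (1 + 33.63636·e^(−0.0282·22)) = 381000 / (1 + 33.63636·0.537729)
= 381000 / 19.08726 ≈ 19960.96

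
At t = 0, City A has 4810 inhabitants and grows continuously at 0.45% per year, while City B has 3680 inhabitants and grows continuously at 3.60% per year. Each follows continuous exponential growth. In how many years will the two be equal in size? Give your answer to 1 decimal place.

4810·e^(0.0045t) = 3680·e^(0.036t)
4810/3680 = e^((0.036 − 0.0045)t) → ln(1.30707) = 0.0315·t
t = 0.26778 / 0.0315

t ≈ 8.5 years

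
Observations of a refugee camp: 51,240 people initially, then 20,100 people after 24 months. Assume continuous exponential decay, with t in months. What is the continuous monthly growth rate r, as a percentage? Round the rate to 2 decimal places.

20100 = 51240 · e^(r·24)
e^(24r) = 20100/51240 = 0.39227
r = ln(0.39227) / 24 = -0.9358 / 24

r ≈ -3.90% per month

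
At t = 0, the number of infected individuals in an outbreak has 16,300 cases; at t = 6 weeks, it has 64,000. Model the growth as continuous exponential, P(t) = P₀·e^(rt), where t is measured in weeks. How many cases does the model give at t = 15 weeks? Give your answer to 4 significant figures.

r = ln(64000/16300) / 6 ≈ 0.227953 per week
P(15) = 16300 · e^(0.227953·15) = 16300 · 30.54787 ≈ 497930.27

≈ 497,900 cases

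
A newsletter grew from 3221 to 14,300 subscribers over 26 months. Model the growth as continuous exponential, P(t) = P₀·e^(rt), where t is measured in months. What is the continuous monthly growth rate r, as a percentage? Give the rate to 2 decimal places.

14300 = 3221 · e^(r·26)
e^(26r) = 14300/3221 = 4.43962
r = ln(4.43962) / 26 = 1.49057 / 26

r ≈ 5.73% per month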